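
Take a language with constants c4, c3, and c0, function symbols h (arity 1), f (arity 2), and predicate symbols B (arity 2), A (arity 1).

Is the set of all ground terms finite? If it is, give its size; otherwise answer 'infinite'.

infinite

The signature has at least one function symbol (h, arity 1) and at least one constant (c4).
Iterating h gives infinitely many distinct ground terms: c4, h(c4), h(h(c4)), ...
So the Herbrand universe is infinite.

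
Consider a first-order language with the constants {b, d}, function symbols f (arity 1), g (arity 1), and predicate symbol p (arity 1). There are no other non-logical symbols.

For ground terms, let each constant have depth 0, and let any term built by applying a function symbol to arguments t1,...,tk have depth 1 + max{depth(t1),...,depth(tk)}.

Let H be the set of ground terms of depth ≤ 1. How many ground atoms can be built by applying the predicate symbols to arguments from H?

First count ground terms of depth ≤ 1.
If N_k denotes the number of depth-≤k ground terms, the 2 constants give N_0 = 2, and each function symbol of arity r contributes N_{k-1}^r new terms at level k: N_k = 2 + N_{k-1} + N_{k-1}.
N_0 = 2
N_1 = 2 + 2 + 2 = 6
So |H| = 6.
A ground atom is a predicate applied to a tuple of terms from H, so the count is the sum over predicates of |H|^arity:
  p: 6
Total ground atoms: 6.

6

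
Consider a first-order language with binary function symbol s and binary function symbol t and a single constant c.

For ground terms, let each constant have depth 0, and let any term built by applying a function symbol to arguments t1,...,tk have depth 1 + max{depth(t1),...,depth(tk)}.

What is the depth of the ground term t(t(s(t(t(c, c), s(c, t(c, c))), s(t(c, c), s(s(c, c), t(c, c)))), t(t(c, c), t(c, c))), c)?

depth(t(c, c)) = 1 + max(0, 0) = 1
depth(s(c, t(c, c))) = 1 + max(0, 1) = 2
depth(t(t(c, c), s(c, t(c, c)))) = 1 + max(1, 2) = 3
depth(s(c, c)) = 1 + max(0, 0) = 1
depth(s(s(c, c), t(c, c))) = 1 + max(1, 1) = 2
depth(s(t(c, c), s(s(c, c), t(c, c)))) = 1 + max(1, 2) = 3
depth(s(t(t(c, c), s(c, t(c, c))), s(t(c, c), s(s(c, c), t(c, c))))) = 1 + max(3, 3) = 4
depth(t(t(c, c), t(c, c))) = 1 + max(1, 1) = 2
depth(t(s(t(t(c, c), s(c, t(c, c))), s(t(c, c), s(s(c, c), t(c, c)))), t(t(c, c), t(c, c)))) = 1 + max(4, 2) = 5
depth(t(t(s(t(t(c, c), s(c, t(c, c))), s(t(c, c), s(s(c, c), t(c, c)))), t(t(c, c), t(c, c))), c)) = 1 + max(5, 0) = 6

6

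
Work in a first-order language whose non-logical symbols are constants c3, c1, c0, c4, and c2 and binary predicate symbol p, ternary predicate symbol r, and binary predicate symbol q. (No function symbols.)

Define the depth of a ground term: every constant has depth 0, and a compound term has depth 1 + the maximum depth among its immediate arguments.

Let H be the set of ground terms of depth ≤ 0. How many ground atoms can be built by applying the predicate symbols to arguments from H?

175

First count ground terms of depth ≤ 0.
With no function symbols every ground term is a constant, so there are exactly 5 ground terms at every depth bound.
N_0 = 5
Explicitly: c3, c1, c0, c4, c2.
So |H| = 5.
For each predicate symbol, the number of ground atoms is |H| raised to its arity; summing:
  p: 5^2 = 25;  r: 5^3 = 125;  q: 5^2 = 25
Total ground atoms: 25 + 125 + 25 = 175.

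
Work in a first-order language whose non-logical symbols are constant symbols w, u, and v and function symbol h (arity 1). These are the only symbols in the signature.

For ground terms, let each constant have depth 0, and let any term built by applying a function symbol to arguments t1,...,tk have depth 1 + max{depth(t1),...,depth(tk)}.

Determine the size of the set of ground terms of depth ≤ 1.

6

Write N_k for the number of ground terms of depth ≤ k. A term of depth ≤ k is either a constant or a function symbol applied to arguments of depth ≤ k−1, so N_k = 3 + N_{k-1}.
N_0 = 3
N_1 = 3 + 3 = 6
Explicitly: w, u, v, h(w), h(u), h(v).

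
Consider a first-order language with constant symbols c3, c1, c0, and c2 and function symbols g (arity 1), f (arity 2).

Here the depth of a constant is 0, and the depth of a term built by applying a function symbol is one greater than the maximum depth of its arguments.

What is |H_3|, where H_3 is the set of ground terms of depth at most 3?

365424

Count level by level. With function symbols g/1, f/2, the terms of depth ≤ k are the 4 constants together with each function applied to depth-≤(k−1) tuples, so N_k = 4 + N_{k-1} + N_{k-1}^2.
N_0 = 4
N_1 = 4 + 4 + 4^2 = 24
N_2 = 4 + 24 + 24^2 = 604
N_3 = 4 + 604 + 604^2 = 365424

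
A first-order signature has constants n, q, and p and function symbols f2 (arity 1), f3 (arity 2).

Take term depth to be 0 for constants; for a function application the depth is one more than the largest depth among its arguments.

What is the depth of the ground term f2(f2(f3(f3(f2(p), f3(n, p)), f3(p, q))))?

depth(f2(p)) = 1 + depth(p) = 1 + 0 = 1
depth(f3(n, p)) = 1 + max(0, 0) = 1
depth(f3(f2(p), f3(n, p))) = 1 + max(1, 1) = 2
depth(f3(p, q)) = 1 + max(0, 0) = 1
depth(f3(f3(f2(p), f3(n, p)), f3(p, q))) = 1 + max(2, 1) = 3
depth(f2(f3(f3(f2(p), f3(n, p)), f3(p, q)))) = 1 + depth(f3(f3(f2(p), f3(n, p)), f3(p, q))) = 1 + 3 = 4
depth(f2(f2(f3(f3(f2(p), f3(n, p)), f3(p, q))))) = 1 + depth(f2(f3(f3(f2(p), f3(n, p)), f3(p, q)))) = 1 + 4 = 5

5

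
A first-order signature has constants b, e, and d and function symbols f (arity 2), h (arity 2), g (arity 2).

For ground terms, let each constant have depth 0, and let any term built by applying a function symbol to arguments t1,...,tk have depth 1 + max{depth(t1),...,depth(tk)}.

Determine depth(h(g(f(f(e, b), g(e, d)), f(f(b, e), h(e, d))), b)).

4

depth(f(e, b)) = 1 + max(0, 0) = 1
depth(g(e, d)) = 1 + max(0, 0) = 1
depth(f(f(e, b), g(e, d))) = 1 + max(1, 1) = 2
depth(f(b, e)) = 1 + max(0, 0) = 1
depth(h(e, d)) = 1 + max(0, 0) = 1
depth(f(f(b, e), h(e, d))) = 1 + max(1, 1) = 2
depth(g(f(f(e, b), g(e, d)), f(f(b, e), h(e, d)))) = 1 + max(2, 2) = 3
depth(h(g(f(f(e, b), g(e, d)), f(f(b, e), h(e, d))), b)) = 1 + max(3, 0) = 4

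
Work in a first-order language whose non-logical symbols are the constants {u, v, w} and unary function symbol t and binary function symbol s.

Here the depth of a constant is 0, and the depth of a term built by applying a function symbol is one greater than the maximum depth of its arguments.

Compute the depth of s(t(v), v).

depth(t(v)) = 1 + depth(v) = 1 + 0 = 1
depth(s(t(v), v)) = 1 + max(1, 0) = 2

2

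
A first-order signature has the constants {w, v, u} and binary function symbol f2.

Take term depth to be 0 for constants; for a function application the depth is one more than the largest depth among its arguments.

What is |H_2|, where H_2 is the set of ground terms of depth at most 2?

If N_k denotes the number of depth-≤k ground terms, the 3 constants give N_0 = 3, and each function symbol of arity r contributes N_{k-1}^r new terms at level k: N_k = 3 + N_{k-1}^2.
N_0 = 3
N_1 = 3 + 3^2 = 12
N_2 = 3 + 12^2 = 147

147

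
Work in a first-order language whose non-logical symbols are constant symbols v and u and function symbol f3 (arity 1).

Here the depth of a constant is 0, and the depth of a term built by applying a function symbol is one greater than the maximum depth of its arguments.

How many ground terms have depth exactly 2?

2

Write N_k for the number of ground terms of depth ≤ k. A term of depth ≤ k is either a constant or a function symbol applied to arguments of depth ≤ k−1, so N_k = 2 + N_{k-1}.
N_0 = 2
N_1 = 2 + 2 = 4
N_2 = 2 + 4 = 6
Terms of depth exactly 2: N_2 − N_1 = 6 − 4 = 2.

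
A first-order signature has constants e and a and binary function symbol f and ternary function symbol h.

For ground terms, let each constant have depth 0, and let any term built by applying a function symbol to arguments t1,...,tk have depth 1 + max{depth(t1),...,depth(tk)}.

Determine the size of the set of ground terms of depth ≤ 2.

2942

Let N_k count ground terms of depth at most k. Each non-constant term of depth ≤ k is some function symbol applied to depth-≤(k−1) arguments, giving N_k = 2 + N_{k-1}^2 + N_{k-1}^3.
N_0 = 2
N_1 = 2 + 2^2 + 2^3 = 14
N_2 = 2 + 14^2 + 14^3 = 2942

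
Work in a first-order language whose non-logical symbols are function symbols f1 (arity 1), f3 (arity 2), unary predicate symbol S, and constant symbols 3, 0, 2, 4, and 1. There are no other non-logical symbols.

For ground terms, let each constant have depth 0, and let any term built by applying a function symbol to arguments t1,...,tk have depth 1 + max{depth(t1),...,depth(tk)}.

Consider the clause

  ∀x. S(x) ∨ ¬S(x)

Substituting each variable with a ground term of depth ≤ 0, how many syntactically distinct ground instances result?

5

Ground terms of depth ≤ 0:
  Write N_k for the number of ground terms of depth ≤ k. A term of depth ≤ k is either a constant or a function symbol applied to arguments of depth ≤ k−1, so N_k = 5 + N_{k-1} + N_{k-1}^2.
  N_0 = 5
  Explicitly: 3, 0, 2, 4, 1.
So there are 5 ground terms available for substitution.
The clause has 1 distinct variable (x), which appears in the body. In the free term algebra distinct substitutions yield syntactically distinct ground instances.
Number of ground instances = 5.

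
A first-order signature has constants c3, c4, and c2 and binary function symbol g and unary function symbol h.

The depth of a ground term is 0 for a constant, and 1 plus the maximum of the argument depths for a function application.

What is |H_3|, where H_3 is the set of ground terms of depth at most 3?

Let N_k count ground terms of depth at most k. Each non-constant term of depth ≤ k is some function symbol applied to depth-≤(k−1) arguments, giving N_k = 3 + N_{k-1}^2 + N_{k-1}.
N_0 = 3
N_1 = 3 + 3^2 + 3 = 15
N_2 = 3 + 15^2 + 15 = 243
N_3 = 3 + 243^2 + 243 = 59295

59295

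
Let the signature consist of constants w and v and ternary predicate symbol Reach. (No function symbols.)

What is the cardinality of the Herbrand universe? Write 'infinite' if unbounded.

2

There are no function symbols, so every ground term is one of the 2 constants.
The Herbrand universe is {w, v}, which is finite with 2 elements.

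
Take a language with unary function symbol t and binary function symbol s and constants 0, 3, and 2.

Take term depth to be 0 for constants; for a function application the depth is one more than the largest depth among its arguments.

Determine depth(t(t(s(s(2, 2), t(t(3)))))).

depth(s(2, 2)) = 1 + max(0, 0) = 1
depth(t(3)) = 1 + depth(3) = 1 + 0 = 1
depth(t(t(3))) = 1 + depth(t(3)) = 1 + 1 = 2
depth(s(s(2, 2), t(t(3)))) = 1 + max(1, 2) = 3
depth(t(s(s(2, 2), t(t(3))))) = 1 + depth(s(s(2, 2), t(t(3)))) = 1 + 3 = 4
depth(t(t(s(s(2, 2), t(t(3)))))) = 1 + depth(t(s(s(2, 2), t(t(3))))) = 1 + 4 = 5

5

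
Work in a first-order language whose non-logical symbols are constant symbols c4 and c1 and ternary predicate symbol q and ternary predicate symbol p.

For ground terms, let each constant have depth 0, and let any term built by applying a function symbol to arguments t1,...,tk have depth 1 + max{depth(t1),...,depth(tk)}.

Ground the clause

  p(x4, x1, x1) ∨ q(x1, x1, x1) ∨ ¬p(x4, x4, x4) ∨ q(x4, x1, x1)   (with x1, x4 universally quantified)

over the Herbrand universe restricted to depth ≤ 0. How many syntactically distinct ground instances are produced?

4

Ground terms of depth ≤ 0:
  With no function symbols every ground term is a constant, so there are exactly 2 ground terms at every depth bound.
  N_0 = 2
So there are 2 ground terms available for substitution.
Each of x1, x4 ranges independently over the available ground terms, and distinct assignments produce distinct instances.
Number of ground instances = 2^2 = 4.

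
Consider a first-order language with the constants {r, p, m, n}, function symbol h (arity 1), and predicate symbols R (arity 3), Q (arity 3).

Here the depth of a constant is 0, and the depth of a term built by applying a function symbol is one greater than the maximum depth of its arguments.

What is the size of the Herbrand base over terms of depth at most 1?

First count ground terms of depth ≤ 1.
If N_k denotes the number of depth-≤k ground terms, the 4 constants give N_0 = 4, and each function symbol of arity r contributes N_{k-1}^r new terms at level k: N_k = 4 + N_{k-1}.
N_0 = 4
N_1 = 4 + 4 = 8
So |H| = 8.
Each predicate of arity r yields |H|^r ground atoms (one per choice of an r-tuple from H):
  R: 8^3 = 512;  Q: 8^3 = 512
Total ground atoms: 512 + 512 = 1024.

1024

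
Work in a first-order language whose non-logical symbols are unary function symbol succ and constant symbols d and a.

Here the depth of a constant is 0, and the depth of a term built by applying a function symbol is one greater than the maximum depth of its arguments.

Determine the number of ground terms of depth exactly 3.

2

If N_k denotes the number of depth-≤k ground terms, the 2 constants give N_0 = 2, and each function symbol of arity r contributes N_{k-1}^r new terms at level k: N_k = 2 + N_{k-1}.
N_0 = 2
N_1 = 2 + 2 = 4
N_2 = 2 + 4 = 6
N_3 = 2 + 6 = 8
Terms of depth exactly 3: N_3 − N_2 = 8 − 6 = 2.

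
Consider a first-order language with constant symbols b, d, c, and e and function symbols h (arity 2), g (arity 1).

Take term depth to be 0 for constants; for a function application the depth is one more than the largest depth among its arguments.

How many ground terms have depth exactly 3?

364820

Write N_k for the number of ground terms of depth ≤ k. A term of depth ≤ k is either a constant or a function symbol applied to arguments of depth ≤ k−1, so N_k = 4 + N_{k-1}^2 + N_{k-1}.
N_0 = 4
N_1 = 4 + 4^2 + 4 = 24
N_2 = 4 + 24^2 + 24 = 604
N_3 = 4 + 604^2 + 604 = 365424
Terms of depth exactly 3: N_3 − N_2 = 365424 − 604 = 364820.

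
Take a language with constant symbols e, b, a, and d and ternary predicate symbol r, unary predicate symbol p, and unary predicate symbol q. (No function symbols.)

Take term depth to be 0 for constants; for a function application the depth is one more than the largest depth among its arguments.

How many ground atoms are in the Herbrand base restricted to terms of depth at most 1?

First count ground terms of depth ≤ 1.
With no function symbols every ground term is a constant, so there are exactly 4 ground terms at every depth bound.
N_0 = 4
N_1 = 4
Explicitly: e, b, a, d.
So |H| = 4.
Each predicate of arity r yields |H|^r ground atoms (one per choice of an r-tuple from H):
  r: 4^3 = 64;  p: 4;  q: 4
Total ground atoms: 64 + 4 + 4 = 72.

72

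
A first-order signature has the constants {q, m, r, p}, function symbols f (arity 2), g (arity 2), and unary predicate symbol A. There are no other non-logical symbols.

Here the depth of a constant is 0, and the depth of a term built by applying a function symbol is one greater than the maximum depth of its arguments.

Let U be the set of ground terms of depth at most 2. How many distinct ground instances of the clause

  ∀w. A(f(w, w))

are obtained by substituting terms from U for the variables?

Ground terms of depth ≤ 2:
  If N_k denotes the number of depth-≤k ground terms, the 4 constants give N_0 = 4, and each function symbol of arity r contributes N_{k-1}^r new terms at level k: N_k = 4 + N_{k-1}^2 + N_{k-1}^2.
  N_0 = 4
  N_1 = 4 + 4^2 + 4^2 = 36
  N_2 = 4 + 36^2 + 36^2 = 2596
So there are 2596 ground terms available for substitution.
The variable w ranges independently over the available ground terms, and distinct assignments produce distinct instances.
Number of ground instances = 2596.

2596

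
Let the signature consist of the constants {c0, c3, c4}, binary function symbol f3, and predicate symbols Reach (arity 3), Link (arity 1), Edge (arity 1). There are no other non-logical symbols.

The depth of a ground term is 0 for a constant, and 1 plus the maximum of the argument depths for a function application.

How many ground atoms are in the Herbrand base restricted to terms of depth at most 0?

First count ground terms of depth ≤ 0.
Let N_k = |{terms of depth ≤ k}|. Then N_0 = 3 and N_k = 3 + N_{k-1}^2 for k ≥ 1 (one summand per function symbol, arity giving the exponent).
N_0 = 3
Explicitly: c0, c3, c4.
So |H| = 3.
Each predicate of arity r yields |H|^r ground atoms (one per choice of an r-tuple from H):
  Reach: 3^3 = 27;  Link: 3;  Edge: 3
Total ground atoms: 27 + 3 + 3 = 33.

33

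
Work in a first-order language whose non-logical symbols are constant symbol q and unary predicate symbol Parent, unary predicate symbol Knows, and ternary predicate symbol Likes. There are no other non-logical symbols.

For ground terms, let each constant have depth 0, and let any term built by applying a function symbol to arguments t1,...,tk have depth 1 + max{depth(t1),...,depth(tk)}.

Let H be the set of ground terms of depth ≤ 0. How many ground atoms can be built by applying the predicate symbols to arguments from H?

First count ground terms of depth ≤ 0.
With no function symbols every ground term is a constant, so there is exactly 1 ground term at every depth bound.
N_0 = 1
Explicitly: q.
So |H| = 1.
For each predicate symbol, the number of ground atoms is |H| raised to its arity; summing:
  Parent: 1;  Knows: 1;  Likes: 1^3 = 1
Total ground atoms: 1 + 1 + 1 = 3.

3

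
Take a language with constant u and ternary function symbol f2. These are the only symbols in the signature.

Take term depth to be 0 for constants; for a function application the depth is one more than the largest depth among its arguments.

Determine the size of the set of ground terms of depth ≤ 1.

If N_k denotes the number of depth-≤k ground terms, the 1 constant gives N_0 = 1, and each function symbol of arity r contributes N_{k-1}^r new terms at level k: N_k = 1 + N_{k-1}^3.
N_0 = 1
N_1 = 1 + 1^3 = 2

2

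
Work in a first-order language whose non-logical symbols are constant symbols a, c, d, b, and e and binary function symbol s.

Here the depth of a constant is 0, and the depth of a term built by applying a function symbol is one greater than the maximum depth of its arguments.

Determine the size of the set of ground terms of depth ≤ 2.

905

If N_k denotes the number of depth-≤k ground terms, the 5 constants give N_0 = 5, and each function symbol of arity r contributes N_{k-1}^r new terms at level k: N_k = 5 + N_{k-1}^2.
N_0 = 5
N_1 = 5 + 5^2 = 30
N_2 = 5 + 30^2 = 905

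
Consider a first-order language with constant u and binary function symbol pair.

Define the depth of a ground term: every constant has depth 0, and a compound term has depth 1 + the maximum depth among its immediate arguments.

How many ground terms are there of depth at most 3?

26

Let N_k = |{terms of depth ≤ k}|. Then N_0 = 1 and N_k = 1 + N_{k-1}^2 for k ≥ 1 (one summand per function symbol, arity giving the exponent).
N_0 = 1
N_1 = 1 + 1^2 = 2
N_2 = 1 + 2^2 = 5
N_3 = 1 + 5^2 = 26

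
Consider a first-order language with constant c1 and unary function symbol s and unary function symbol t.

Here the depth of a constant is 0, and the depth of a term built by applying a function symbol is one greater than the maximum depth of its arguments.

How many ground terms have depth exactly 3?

8

Let N_k count ground terms of depth at most k. Each non-constant term of depth ≤ k is some function symbol applied to depth-≤(k−1) arguments, giving N_k = 1 + N_{k-1} + N_{k-1}.
N_0 = 1
N_1 = 1 + 1 + 1 = 3
N_2 = 1 + 3 + 3 = 7
N_3 = 1 + 7 + 7 = 15
Terms of depth exactly 3: N_3 − N_2 = 15 − 7 = 8.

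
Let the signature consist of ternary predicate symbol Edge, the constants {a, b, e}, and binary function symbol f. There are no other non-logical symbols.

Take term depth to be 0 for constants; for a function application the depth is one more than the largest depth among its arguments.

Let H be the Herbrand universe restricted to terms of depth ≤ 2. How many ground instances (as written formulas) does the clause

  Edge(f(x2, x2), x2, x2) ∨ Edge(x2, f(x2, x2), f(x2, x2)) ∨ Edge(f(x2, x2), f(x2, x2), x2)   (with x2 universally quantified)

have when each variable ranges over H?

Ground terms of depth ≤ 2:
  Let N_k count ground terms of depth at most k. Each non-constant term of depth ≤ k is some function symbol applied to depth-≤(k−1) arguments, giving N_k = 3 + N_{k-1}^2.
  N_0 = 3
  N_1 = 3 + 3^2 = 12
  N_2 = 3 + 12^2 = 147
So there are 147 ground terms available for substitution.
The body mentions the single quantified variable x2; since ground terms form a free algebra, no two substitutions collapse to the same formula.
Number of ground instances = 147.

147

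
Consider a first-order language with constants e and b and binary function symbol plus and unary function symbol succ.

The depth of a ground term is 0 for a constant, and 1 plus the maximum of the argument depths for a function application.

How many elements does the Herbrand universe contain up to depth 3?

Write N_k for the number of ground terms of depth ≤ k. A term of depth ≤ k is either a constant or a function symbol applied to arguments of depth ≤ k−1, so N_k = 2 + N_{k-1}^2 + N_{k-1}.
N_0 = 2
N_1 = 2 + 2^2 + 2 = 8
N_2 = 2 + 8^2 + 8 = 74
N_3 = 2 + 74^2 + 74 = 5552

5552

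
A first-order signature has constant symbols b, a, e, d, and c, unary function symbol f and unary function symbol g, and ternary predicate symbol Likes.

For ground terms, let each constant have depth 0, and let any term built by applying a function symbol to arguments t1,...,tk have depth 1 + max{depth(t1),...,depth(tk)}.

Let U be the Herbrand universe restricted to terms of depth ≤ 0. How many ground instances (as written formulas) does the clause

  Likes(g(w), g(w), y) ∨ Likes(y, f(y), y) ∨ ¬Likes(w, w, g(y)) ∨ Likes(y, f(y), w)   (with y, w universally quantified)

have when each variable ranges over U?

Ground terms of depth ≤ 0:
  Let N_k = |{terms of depth ≤ k}|. Then N_0 = 5 and N_k = 5 + N_{k-1} + N_{k-1} for k ≥ 1 (one summand per function symbol, arity giving the exponent).
  N_0 = 5
So there are 5 ground terms available for substitution.
Each of y, w ranges independently over the available ground terms, and distinct assignments produce distinct instances.
Number of ground instances = 5^2 = 25.

25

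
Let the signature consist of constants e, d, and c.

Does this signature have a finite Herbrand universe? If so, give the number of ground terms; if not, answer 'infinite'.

3

There are no function symbols, so every ground term is one of the 3 constants.
The Herbrand universe is {e, d, c}, which is finite with 3 elements.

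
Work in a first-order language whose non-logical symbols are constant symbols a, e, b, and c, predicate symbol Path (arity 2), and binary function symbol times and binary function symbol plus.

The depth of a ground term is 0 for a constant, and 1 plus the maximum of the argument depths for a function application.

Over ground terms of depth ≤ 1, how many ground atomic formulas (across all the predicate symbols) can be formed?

1296

First count ground terms of depth ≤ 1.
Count level by level. With function symbols times/2, plus/2, the terms of depth ≤ k are the 4 constants together with each function applied to depth-≤(k−1) tuples, so N_k = 4 + N_{k-1}^2 + N_{k-1}^2.
N_0 = 4
N_1 = 4 + 4^2 + 4^2 = 36
So |H| = 36.
For each predicate symbol, the number of ground atoms is |H| raised to its arity; summing:
  Path: 36^2 = 1296
Total ground atoms: 1296.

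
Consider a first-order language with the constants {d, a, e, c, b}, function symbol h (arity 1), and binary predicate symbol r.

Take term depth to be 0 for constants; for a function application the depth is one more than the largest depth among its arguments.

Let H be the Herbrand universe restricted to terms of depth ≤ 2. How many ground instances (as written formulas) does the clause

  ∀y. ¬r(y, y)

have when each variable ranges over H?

Ground terms of depth ≤ 2:
  Let N_k count ground terms of depth at most k. Each non-constant term of depth ≤ k is some function symbol applied to depth-≤(k−1) arguments, giving N_k = 5 + N_{k-1}.
  N_0 = 5
  N_1 = 5 + 5 = 10
  N_2 = 5 + 10 = 15
So there are 15 ground terms available for substitution.
The clause has 1 distinct variable (y), which appears in the body. In the free term algebra distinct substitutions yield syntactically distinct ground instances.
Number of ground instances = 15.

15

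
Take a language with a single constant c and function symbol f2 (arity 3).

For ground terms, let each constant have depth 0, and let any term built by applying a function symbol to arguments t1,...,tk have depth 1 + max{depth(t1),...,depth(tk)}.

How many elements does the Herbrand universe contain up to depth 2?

9

If N_k denotes the number of depth-≤k ground terms, the 1 constant gives N_0 = 1, and each function symbol of arity r contributes N_{k-1}^r new terms at level k: N_k = 1 + N_{k-1}^3.
N_0 = 1
N_1 = 1 + 1^3 = 2
N_2 = 1 + 2^3 = 9
Explicitly: c, f2(c, c, c), f2(c, c, f2(c, c, c)), f2(c, f2(c, c, c), c), f2(c, f2(c, c, c), f2(c, c, c)), f2(f2(c, c, c), c, c), f2(f2(c, c, c), c, f2(c, c, c)), f2(f2(c, c, c), f2(c, c, c), c), f2(f2(c, c, c), f2(c, c, c), f2(c, c, c)).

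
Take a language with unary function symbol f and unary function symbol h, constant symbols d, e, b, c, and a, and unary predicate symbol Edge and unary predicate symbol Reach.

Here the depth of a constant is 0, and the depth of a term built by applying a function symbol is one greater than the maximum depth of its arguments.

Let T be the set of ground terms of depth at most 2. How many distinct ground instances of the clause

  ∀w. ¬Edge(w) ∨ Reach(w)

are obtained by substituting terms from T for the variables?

35

Ground terms of depth ≤ 2:
  If N_k denotes the number of depth-≤k ground terms, the 5 constants give N_0 = 5, and each function symbol of arity r contributes N_{k-1}^r new terms at level k: N_k = 5 + N_{k-1} + N_{k-1}.
  N_0 = 5
  N_1 = 5 + 5 + 5 = 15
  N_2 = 5 + 15 + 15 = 35
So there are 35 ground terms available for substitution.
The variable w ranges independently over the available ground terms, and distinct assignments produce distinct instances.
Number of ground instances = 35.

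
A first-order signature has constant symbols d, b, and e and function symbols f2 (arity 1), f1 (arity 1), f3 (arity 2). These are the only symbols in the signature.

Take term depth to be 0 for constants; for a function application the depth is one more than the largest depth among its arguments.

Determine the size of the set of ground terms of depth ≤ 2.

363

Let N_k count ground terms of depth at most k. Each non-constant term of depth ≤ k is some function symbol applied to depth-≤(k−1) arguments, giving N_k = 3 + N_{k-1} + N_{k-1} + N_{k-1}^2.
N_0 = 3
N_1 = 3 + 3 + 3 + 3^2 = 18
N_2 = 3 + 18 + 18 + 18^2 = 363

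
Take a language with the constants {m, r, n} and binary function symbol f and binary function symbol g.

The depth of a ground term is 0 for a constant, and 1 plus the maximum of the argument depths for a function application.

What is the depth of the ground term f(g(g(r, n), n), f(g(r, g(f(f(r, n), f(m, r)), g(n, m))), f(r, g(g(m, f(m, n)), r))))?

6

depth(g(r, n)) = 1 + max(0, 0) = 1
depth(g(g(r, n), n)) = 1 + max(1, 0) = 2
depth(f(r, n)) = 1 + max(0, 0) = 1
depth(f(m, r)) = 1 + max(0, 0) = 1
depth(f(f(r, n), f(m, r))) = 1 + max(1, 1) = 2
depth(g(n, m)) = 1 + max(0, 0) = 1
depth(g(f(f(r, n), f(m, r)), g(n, m))) = 1 + max(2, 1) = 3
depth(g(r, g(f(f(r, n), f(m, r)), g(n, m)))) = 1 + max(0, 3) = 4
depth(f(m, n)) = 1 + max(0, 0) = 1
depth(g(m, f(m, n))) = 1 + max(0, 1) = 2
depth(g(g(m, f(m, n)), r)) = 1 + max(2, 0) = 3
depth(f(r, g(g(m, f(m, n)), r))) = 1 + max(0, 3) = 4
depth(f(g(r, g(f(f(r, n), f(m, r)), g(n, m))), f(r, g(g(m, f(m, n)), r)))) = 1 + max(4, 4) = 5
depth(f(g(g(r, n), n), f(g(r, g(f(f(r, n), f(m, r)), g(n, m))), f(r, g(g(m, f(m, n)), r))))) = 1 + max(2, 5) = 6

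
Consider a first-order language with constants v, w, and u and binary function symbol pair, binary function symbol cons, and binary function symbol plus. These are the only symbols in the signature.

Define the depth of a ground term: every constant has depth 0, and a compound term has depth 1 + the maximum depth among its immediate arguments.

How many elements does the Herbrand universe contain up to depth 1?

Let N_k = |{terms of depth ≤ k}|. Then N_0 = 3 and N_k = 3 + N_{k-1}^2 + N_{k-1}^2 + N_{k-1}^2 for k ≥ 1 (one summand per function symbol, arity giving the exponent).
N_0 = 3
N_1 = 3 + 3^2 + 3^2 + 3^2 = 30

30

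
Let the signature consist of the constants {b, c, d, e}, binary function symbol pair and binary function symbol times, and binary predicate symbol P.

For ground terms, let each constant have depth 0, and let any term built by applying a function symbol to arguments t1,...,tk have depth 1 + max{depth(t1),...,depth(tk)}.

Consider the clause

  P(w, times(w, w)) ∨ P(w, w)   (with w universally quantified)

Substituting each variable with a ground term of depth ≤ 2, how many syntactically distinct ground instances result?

Ground terms of depth ≤ 2:
  Count level by level. With function symbols pair/2, times/2, the terms of depth ≤ k are the 4 constants together with each function applied to depth-≤(k−1) tuples, so N_k = 4 + N_{k-1}^2 + N_{k-1}^2.
  N_0 = 4
  N_1 = 4 + 4^2 + 4^2 = 36
  N_2 = 4 + 36^2 + 36^2 = 2596
So there are 2596 ground terms available for substitution.
The clause has 1 distinct variable (w), which appears in the body. In the free term algebra distinct substitutions yield syntactically distinct ground instances.
Number of ground instances = 2596.

2596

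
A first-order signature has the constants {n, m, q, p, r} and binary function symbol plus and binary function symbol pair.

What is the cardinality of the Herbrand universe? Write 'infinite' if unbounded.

infinite

The signature has at least one function symbol (plus, arity 2) and at least one constant (n).
Iterating plus gives infinitely many distinct ground terms: n, plus(n, n), plus(plus(n, n), plus(n, n)), ...
So the Herbrand universe is infinite.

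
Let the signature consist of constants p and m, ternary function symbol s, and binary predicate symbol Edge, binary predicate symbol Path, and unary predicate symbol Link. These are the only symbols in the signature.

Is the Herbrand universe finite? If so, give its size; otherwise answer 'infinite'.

The signature has at least one function symbol (s, arity 3) and at least one constant (p).
Iterating s gives infinitely many distinct ground terms: p, s(p, p, p), s(s(p, p, p), s(p, p, p), s(p, p, p)), ...
So the Herbrand universe is infinite.

infinite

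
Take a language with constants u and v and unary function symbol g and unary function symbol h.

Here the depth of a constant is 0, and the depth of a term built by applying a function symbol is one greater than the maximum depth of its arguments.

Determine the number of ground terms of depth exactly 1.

4

Let N_k = |{terms of depth ≤ k}|. Then N_0 = 2 and N_k = 2 + N_{k-1} + N_{k-1} for k ≥ 1 (one summand per function symbol, arity giving the exponent).
N_0 = 2
N_1 = 2 + 2 + 2 = 6
Terms of depth exactly 1: N_1 − N_0 = 6 − 2 = 4.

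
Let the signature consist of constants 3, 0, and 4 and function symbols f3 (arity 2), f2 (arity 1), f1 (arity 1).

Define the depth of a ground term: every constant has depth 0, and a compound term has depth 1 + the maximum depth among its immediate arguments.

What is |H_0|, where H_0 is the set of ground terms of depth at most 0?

Let N_k count ground terms of depth at most k. Each non-constant term of depth ≤ k is some function symbol applied to depth-≤(k−1) arguments, giving N_k = 3 + N_{k-1}^2 + N_{k-1} + N_{k-1}.
N_0 = 3

3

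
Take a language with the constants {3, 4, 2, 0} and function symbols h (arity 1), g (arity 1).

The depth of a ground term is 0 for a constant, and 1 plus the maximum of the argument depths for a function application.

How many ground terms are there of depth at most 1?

12

Count level by level. With function symbols h/1, g/1, the terms of depth ≤ k are the 4 constants together with each function applied to depth-≤(k−1) tuples, so N_k = 4 + N_{k-1} + N_{k-1}.
N_0 = 4
N_1 = 4 + 4 + 4 = 12
Explicitly: 3, 4, 2, 0, h(3), h(4), h(2), h(0), g(3), g(4), g(2), g(0).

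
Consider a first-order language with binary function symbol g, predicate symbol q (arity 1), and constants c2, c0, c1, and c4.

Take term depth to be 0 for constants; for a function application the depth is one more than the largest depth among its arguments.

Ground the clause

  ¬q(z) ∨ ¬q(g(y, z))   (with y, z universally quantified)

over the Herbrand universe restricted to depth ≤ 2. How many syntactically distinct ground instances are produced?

Ground terms of depth ≤ 2:
  Write N_k for the number of ground terms of depth ≤ k. A term of depth ≤ k is either a constant or a function symbol applied to arguments of depth ≤ k−1, so N_k = 4 + N_{k-1}^2.
  N_0 = 4
  N_1 = 4 + 4^2 = 20
  N_2 = 4 + 20^2 = 404
So there are 404 ground terms available for substitution.
Each of y, z ranges independently over the available ground terms, and distinct assignments produce distinct instances.
Number of ground instances = 404^2 = 163216.

163216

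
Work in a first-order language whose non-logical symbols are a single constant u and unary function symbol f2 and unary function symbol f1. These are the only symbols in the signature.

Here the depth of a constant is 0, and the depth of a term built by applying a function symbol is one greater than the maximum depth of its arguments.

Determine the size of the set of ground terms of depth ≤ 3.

15

If N_k denotes the number of depth-≤k ground terms, the 1 constant gives N_0 = 1, and each function symbol of arity r contributes N_{k-1}^r new terms at level k: N_k = 1 + N_{k-1} + N_{k-1}.
N_0 = 1
N_1 = 1 + 1 + 1 = 3
N_2 = 1 + 3 + 3 = 7
N_3 = 1 + 7 + 7 = 15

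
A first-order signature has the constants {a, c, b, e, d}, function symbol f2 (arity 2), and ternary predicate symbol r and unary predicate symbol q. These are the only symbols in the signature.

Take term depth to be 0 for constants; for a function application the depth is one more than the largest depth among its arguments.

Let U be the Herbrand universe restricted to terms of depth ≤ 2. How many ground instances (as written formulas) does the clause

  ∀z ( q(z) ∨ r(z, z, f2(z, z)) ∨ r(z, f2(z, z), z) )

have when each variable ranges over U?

Ground terms of depth ≤ 2:
  Write N_k for the number of ground terms of depth ≤ k. A term of depth ≤ k is either a constant or a function symbol applied to arguments of depth ≤ k−1, so N_k = 5 + N_{k-1}^2.
  N_0 = 5
  N_1 = 5 + 5^2 = 30
  N_2 = 5 + 30^2 = 905
So there are 905 ground terms available for substitution.
The variable z ranges independently over the available ground terms, and distinct assignments produce distinct instances.
Number of ground instances = 905.

905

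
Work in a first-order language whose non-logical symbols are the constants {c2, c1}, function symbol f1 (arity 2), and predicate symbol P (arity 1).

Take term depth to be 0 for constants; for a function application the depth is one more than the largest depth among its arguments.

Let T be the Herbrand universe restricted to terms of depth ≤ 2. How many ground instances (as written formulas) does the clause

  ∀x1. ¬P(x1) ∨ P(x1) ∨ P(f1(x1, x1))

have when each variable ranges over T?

Ground terms of depth ≤ 2:
  Let N_k = |{terms of depth ≤ k}|. Then N_0 = 2 and N_k = 2 + N_{k-1}^2 for k ≥ 1 (one summand per function symbol, arity giving the exponent).
  N_0 = 2
  N_1 = 2 + 2^2 = 6
  N_2 = 2 + 6^2 = 38
So there are 38 ground terms available for substitution.
The body mentions the single quantified variable x1; since ground terms form a free algebra, no two substitutions collapse to the same formula.
Number of ground instances = 38.

38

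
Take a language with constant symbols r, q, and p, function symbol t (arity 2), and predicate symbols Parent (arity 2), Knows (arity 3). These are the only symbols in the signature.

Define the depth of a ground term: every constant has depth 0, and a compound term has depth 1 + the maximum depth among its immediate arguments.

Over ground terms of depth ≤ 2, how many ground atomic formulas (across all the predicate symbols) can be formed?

First count ground terms of depth ≤ 2.
Let N_k count ground terms of depth at most k. Each non-constant term of depth ≤ k is some function symbol applied to depth-≤(k−1) arguments, giving N_k = 3 + N_{k-1}^2.
N_0 = 3
N_1 = 3 + 3^2 = 12
N_2 = 3 + 12^2 = 147
So |H| = 147.
Each predicate of arity r yields |H|^r ground atoms (one per choice of an r-tuple from H):
  Parent: 147^2 = 21609;  Knows: 147^3 = 3176523
Total ground atoms: 21609 + 3176523 = 3198132.

3198132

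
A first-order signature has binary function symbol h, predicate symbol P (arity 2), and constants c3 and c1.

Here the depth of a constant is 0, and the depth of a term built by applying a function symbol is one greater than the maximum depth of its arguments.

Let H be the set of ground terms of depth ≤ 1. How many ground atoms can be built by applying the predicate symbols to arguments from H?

First count ground terms of depth ≤ 1.
Count level by level. With function symbols h/2, the terms of depth ≤ k are the 2 constants together with each function applied to depth-≤(k−1) tuples, so N_k = 2 + N_{k-1}^2.
N_0 = 2
N_1 = 2 + 2^2 = 6
So |H| = 6.
A ground atom is a predicate applied to a tuple of terms from H, so the count is the sum over predicates of |H|^arity:
  P: 6^2 = 36
Total ground atoms: 36.

36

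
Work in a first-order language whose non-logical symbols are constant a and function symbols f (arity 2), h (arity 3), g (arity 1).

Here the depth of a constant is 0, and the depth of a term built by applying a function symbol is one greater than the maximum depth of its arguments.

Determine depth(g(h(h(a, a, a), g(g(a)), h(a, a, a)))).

4

depth(h(a, a, a)) = 1 + max(0, 0, 0) = 1
depth(g(a)) = 1 + depth(a) = 1 + 0 = 1
depth(g(g(a))) = 1 + depth(g(a)) = 1 + 1 = 2
depth(h(h(a, a, a), g(g(a)), h(a, a, a))) = 1 + max(1, 2, 1) = 3
depth(g(h(h(a, a, a), g(g(a)), h(a, a, a)))) = 1 + depth(h(h(a, a, a), g(g(a)), h(a, a, a))) = 1 + 3 = 4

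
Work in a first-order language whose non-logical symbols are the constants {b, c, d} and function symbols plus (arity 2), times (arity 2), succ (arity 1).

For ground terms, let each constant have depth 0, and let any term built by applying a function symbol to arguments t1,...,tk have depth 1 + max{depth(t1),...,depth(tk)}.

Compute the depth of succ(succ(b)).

2

depth(succ(b)) = 1 + depth(b) = 1 + 0 = 1
depth(succ(succ(b))) = 1 + depth(succ(b)) = 1 + 1 = 2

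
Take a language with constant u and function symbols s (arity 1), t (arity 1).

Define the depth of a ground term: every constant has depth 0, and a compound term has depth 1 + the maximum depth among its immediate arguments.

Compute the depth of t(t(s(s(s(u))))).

depth(s(u)) = 1 + depth(u) = 1 + 0 = 1
depth(s(s(u))) = 1 + depth(s(u)) = 1 + 1 = 2
depth(s(s(s(u)))) = 1 + depth(s(s(u))) = 1 + 2 = 3
depth(t(s(s(s(u))))) = 1 + depth(s(s(s(u)))) = 1 + 3 = 4
depth(t(t(s(s(s(u)))))) = 1 + depth(t(s(s(s(u))))) = 1 + 4 = 5

5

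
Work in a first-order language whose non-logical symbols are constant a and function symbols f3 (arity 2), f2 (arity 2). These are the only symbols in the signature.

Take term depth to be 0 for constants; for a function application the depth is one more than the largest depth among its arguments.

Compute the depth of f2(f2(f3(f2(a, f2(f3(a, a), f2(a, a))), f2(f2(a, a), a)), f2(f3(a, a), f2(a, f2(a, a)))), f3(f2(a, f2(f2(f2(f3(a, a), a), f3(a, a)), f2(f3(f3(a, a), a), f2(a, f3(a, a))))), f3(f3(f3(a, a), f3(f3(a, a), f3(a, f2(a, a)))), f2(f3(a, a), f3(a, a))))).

depth(f3(a, a)) = 1 + max(0, 0) = 1
depth(f2(a, a)) = 1 + max(0, 0) = 1
depth(f2(f3(a, a), f2(a, a))) = 1 + max(1, 1) = 2
depth(f2(a, f2(f3(a, a), f2(a, a)))) = 1 + max(0, 2) = 3
depth(f2(f2(a, a), a)) = 1 + max(1, 0) = 2
depth(f3(f2(a, f2(f3(a, a), f2(a, a))), f2(f2(a, a), a))) = 1 + max(3, 2) = 4
depth(f2(a, f2(a, a))) = 1 + max(0, 1) = 2
depth(f2(f3(a, a), f2(a, f2(a, a)))) = 1 + max(1, 2) = 3
depth(f2(f3(f2(a, f2(f3(a, a), f2(a, a))), f2(f2(a, a), a)), f2(f3(a, a), f2(a, f2(a, a))))) = 1 + max(4, 3) = 5
depth(f2(f3(a, a), a)) = 1 + max(1, 0) = 2
depth(f2(f2(f3(a, a), a), f3(a, a))) = 1 + max(2, 1) = 3
depth(f3(f3(a, a), a)) = 1 + max(1, 0) = 2
depth(f2(a, f3(a, a))) = 1 + max(0, 1) = 2
depth(f2(f3(f3(a, a), a), f2(a, f3(a, a)))) = 1 + max(2, 2) = 3
depth(f2(f2(f2(f3(a, a), a), f3(a, a)), f2(f3(f3(a, a), a), f2(a, f3(a, a))))) = 1 + max(3, 3) = 4
depth(f2(a, f2(f2(f2(f3(a, a), a), f3(a, a)), f2(f3(f3(a, a), a), f2(a, f3(a, a)))))) = 1 + max(0, 4) = 5
depth(f3(a, f2(a, a))) = 1 + max(0, 1) = 2
depth(f3(f3(a, a), f3(a, f2(a, a)))) = 1 + max(1, 2) = 3
depth(f3(f3(a, a), f3(f3(a, a), f3(a, f2(a, a))))) = 1 + max(1, 3) = 4
depth(f2(f3(a, a), f3(a, a))) = 1 + max(1, 1) = 2
depth(f3(f3(f3(a, a), f3(f3(a, a), f3(a, f2(a, a)))), f2(f3(a, a), f3(a, a)))) = 1 + max(4, 2) = 5
depth(f3(f2(a, f2(f2(f2(f3(a, a), a), f3(a, a)), f2(f3(f3(a, a), a), f2(a, f3(a, a))))), f3(f3(f3(a, a), f3(f3(a, a), f3(a, f2(a, a)))), f2(f3(a, a), f3(a, a))))) = 1 + max(5, 5) = 6
depth(f2(f2(f3(f2(a, f2(f3(a, a), f2(a, a))), f2(f2(a, a), a)), f2(f3(a, a), f2(a, f2(a, a)))), f3(f2(a, f2(f2(f2(f3(a, a), a), f3(a, a)), f2(f3(f3(a, a), a), f2(a, f3(a, a))))), f3(f3(f3(a, a), f3(f3(a, a), f3(a, f2(a, a)))), f2(f3(a, a), f3(a, a)))))) = 1 + max(5, 6) = 7

7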